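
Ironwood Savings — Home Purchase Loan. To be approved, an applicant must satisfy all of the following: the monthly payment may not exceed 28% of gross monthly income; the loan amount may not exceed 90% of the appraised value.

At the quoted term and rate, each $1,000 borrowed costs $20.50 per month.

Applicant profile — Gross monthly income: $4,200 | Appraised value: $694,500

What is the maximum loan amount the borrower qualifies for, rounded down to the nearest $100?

$57,300

Payment cap: 28% × $4,200 = $1,176/month.
At $20.50 per $1,000, that supports 1,176/20.50 × 1,000 ≈ $57,365 → $57,300.
LTV cap: 90% × $694,500 = $625,050 → $625,000.
Binding constraint: payment-to-income.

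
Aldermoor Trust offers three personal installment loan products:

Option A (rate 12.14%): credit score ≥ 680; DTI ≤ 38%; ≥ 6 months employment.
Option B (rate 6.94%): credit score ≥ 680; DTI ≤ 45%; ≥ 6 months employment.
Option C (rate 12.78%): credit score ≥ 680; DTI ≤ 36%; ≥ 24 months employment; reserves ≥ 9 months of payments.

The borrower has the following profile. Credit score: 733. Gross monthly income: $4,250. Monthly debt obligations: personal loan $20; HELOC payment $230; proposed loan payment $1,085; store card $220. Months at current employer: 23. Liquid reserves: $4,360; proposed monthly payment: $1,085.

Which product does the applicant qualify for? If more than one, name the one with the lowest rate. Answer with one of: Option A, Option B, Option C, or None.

Total debts = (20 + 230 + 1,085 + 220) = 1,555; DTI = 1,555/4,250 = 36.6%.
Reserves = 4,360/1,085 = 4.0 months.
Option A: score 733 ≥ 680; DTI 36.6% ≤ 38%; employment 23 ≥ 6 mo → qualifies.
Option B: score 733 ≥ 680; DTI 36.6% ≤ 45%; employment 23 ≥ 6 mo → qualifies.
Option C: score 733 ≥ 680; DTI 36.6% > 36%; employment 23 < 24 mo; reserves 4.0 < 9 mo → does not qualify.
Qualifying: Option A, Option B. Lowest rate is 6.94% → Option B.

Option B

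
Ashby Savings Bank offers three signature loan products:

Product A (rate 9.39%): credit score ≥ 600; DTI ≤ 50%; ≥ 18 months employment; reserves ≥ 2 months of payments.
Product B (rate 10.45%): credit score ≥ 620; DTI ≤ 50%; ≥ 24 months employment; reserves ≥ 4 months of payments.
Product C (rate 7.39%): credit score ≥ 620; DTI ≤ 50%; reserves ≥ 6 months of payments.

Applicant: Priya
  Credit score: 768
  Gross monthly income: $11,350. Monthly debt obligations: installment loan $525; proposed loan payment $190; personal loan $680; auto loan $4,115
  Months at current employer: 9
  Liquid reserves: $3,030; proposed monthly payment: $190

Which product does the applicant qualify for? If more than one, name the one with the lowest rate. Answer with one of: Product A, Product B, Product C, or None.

Total debts = (525 + 190 + 680 + 4,115) = 5,510; DTI = 5,510/11,350 = 48.5%.
Reserves = 3,030/190 = 15.9 months.
Product A: score 768 ≥ 600; DTI 48.5% ≤ 50%; employment 9 < 18 mo; reserves 15.9 ≥ 2 mo → does not qualify.
Product B: score 768 ≥ 620; DTI 48.5% ≤ 50%; employment 9 < 24 mo; reserves 15.9 ≥ 4 mo → does not qualify.
Product C: score 768 ≥ 620; DTI 48.5% ≤ 50%; reserves 15.9 ≥ 6 mo → qualifies.

Product C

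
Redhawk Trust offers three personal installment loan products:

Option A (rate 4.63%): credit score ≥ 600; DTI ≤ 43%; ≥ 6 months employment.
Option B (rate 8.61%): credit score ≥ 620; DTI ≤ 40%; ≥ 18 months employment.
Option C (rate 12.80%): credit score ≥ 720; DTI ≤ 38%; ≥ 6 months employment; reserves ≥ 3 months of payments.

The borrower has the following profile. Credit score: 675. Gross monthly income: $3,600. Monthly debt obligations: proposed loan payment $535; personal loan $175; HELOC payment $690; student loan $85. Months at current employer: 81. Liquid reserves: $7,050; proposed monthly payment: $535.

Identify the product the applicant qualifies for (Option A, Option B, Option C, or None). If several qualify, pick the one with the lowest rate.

Option A

Total debts = (535 + 175 + 690 + 85) = 1,485; DTI = 1,485/3,600 = 41.2%.
Reserves = 7,050/535 = 13.2 months.
Option A: score 675 ≥ 600; DTI 41.2% ≤ 43%; employment 81 ≥ 6 mo → qualifies.
Option B: score 675 ≥ 620; DTI 41.2% > 40%; employment 81 ≥ 18 mo → does not qualify.
Option C: score 675 < 720; DTI 41.2% > 38%; employment 81 ≥ 6 mo; reserves 13.2 ≥ 3 mo → does not qualify.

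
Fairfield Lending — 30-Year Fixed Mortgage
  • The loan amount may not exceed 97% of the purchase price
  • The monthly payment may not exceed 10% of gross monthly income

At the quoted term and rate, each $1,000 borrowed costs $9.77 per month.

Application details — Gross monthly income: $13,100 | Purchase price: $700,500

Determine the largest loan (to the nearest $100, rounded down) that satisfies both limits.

Payment cap: 10% × $13,100 = $1,310/month.
At $9.77 per $1,000, that supports 1,310/9.77 × 1,000 ≈ $134,083 → $134,000.
LTV cap: 97% × $700,500 = $679,485 → $679,400.
Binding constraint: payment-to-income.

$134,000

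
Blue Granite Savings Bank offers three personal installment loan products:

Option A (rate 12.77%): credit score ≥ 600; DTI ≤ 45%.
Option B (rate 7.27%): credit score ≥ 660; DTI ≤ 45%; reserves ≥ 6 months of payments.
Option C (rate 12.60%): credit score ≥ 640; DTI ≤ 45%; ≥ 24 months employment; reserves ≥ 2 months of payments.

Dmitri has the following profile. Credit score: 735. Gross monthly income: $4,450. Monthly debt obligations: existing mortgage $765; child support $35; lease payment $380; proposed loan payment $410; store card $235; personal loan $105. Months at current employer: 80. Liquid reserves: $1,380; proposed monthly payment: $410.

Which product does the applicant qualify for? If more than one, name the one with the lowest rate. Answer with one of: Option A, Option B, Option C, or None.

Option C

Total debts = (765 + 35 + 380 + 410 + 235 + 105) = 1,930; DTI = 1,930/4,450 = 43.4%.
Reserves = 1,380/410 = 3.4 months.
Option A: score 735 ≥ 600; DTI 43.4% ≤ 45% → qualifies.
Option B: score 735 ≥ 660; DTI 43.4% ≤ 45%; reserves 3.4 < 6 mo → does not qualify.
Option C: score 735 ≥ 640; DTI 43.4% ≤ 45%; employment 80 ≥ 24 mo; reserves 3.4 ≥ 2 mo → qualifies.
Qualifying: Option A, Option C. Lowest rate is 12.60% → Option C.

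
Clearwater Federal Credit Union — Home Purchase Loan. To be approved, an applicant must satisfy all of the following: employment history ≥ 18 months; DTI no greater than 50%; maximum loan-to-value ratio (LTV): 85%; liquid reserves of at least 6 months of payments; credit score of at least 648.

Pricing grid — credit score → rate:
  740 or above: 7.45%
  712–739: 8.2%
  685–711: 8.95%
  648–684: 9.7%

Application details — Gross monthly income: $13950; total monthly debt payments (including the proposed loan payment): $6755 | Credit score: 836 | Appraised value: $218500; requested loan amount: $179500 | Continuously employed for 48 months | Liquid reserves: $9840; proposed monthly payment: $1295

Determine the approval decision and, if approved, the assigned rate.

Credit score 836 ≥ 648 (meets minimum)
Debt-to-income = 6,755/13,950 = 48.4% — meets 50% limit
Loan-to-value = 179,500/218,500 = 82.2% — pass (85% max)
Employment 48 ≥ 18 months
Reserves: 9,840 ÷ 1,295 = 7.6 months (meets 6-month minimum)
All requirements met. Score 836 falls in the 740 or above tier → 7.45%.

Approved at 7.45%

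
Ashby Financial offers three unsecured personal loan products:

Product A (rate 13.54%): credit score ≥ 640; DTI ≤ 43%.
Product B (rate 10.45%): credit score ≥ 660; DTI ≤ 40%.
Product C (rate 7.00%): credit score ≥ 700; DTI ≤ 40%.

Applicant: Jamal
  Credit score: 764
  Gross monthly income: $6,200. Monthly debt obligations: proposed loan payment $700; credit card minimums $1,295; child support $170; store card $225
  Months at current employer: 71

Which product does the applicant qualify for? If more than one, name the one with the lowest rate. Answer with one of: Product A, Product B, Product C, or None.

Product C

Total debts = (700 + 1,295 + 170 + 225) = 2,390; DTI = 2,390/6,200 = 38.5%.
Product A: score 764 ≥ 640; DTI 38.5% ≤ 43% → qualifies.
Product B: score 764 ≥ 660; DTI 38.5% ≤ 40% → qualifies.
Product C: score 764 ≥ 700; DTI 38.5% ≤ 40% → qualifies.
Qualifying: Product A, Product B, Product C. Lowest rate is 7.00% → Product C.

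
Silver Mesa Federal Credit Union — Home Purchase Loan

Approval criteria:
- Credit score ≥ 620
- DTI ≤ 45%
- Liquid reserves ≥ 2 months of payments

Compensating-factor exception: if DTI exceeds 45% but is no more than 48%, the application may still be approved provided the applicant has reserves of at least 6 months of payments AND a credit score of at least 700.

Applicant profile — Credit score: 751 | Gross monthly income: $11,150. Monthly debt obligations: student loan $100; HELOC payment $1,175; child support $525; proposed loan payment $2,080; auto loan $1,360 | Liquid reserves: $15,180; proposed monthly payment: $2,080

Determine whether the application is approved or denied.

Approved

Credit score 751 ≥ 620 (meets base)
Total debts = (100 + 1,175 + 525 + 2,080 + 1,360) = 5,240. DTI: 5,240 ÷ 11,150 = 47%, over the 45% base limit.
Reserves = 15,180/2,080 = 7.3 months ≥ 2
47% falls in the override range (45%–48%), so the compensating-factor test applies.
Reserves 7.3 ≥ 6 months; credit score 751 ≥ 700.
Both override conditions satisfied; DTI exception granted.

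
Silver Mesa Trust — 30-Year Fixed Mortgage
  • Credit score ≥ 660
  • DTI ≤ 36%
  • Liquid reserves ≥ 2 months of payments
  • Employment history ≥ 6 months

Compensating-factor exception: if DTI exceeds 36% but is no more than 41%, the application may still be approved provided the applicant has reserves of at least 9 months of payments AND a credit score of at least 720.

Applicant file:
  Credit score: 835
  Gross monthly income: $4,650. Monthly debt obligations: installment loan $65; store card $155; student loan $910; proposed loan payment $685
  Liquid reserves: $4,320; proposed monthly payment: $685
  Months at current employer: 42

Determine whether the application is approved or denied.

Denied

Credit score 835 ≥ 660 (meets base)
Total debts = (65 + 155 + 910 + 685) = 1,815. DTI: 1,815 ÷ 4,650 = 39%, over the 36% base limit.
Reserves = 4,320/685 = 6.3 months ≥ 2
Employment 42 ≥ 6 months
DTI 39% is within the 36%–41% exception band; checking compensating factors.
Reserves 6.3 < 9 months; credit score 835 ≥ 720.
Override conditions not both satisfied; exception does not apply.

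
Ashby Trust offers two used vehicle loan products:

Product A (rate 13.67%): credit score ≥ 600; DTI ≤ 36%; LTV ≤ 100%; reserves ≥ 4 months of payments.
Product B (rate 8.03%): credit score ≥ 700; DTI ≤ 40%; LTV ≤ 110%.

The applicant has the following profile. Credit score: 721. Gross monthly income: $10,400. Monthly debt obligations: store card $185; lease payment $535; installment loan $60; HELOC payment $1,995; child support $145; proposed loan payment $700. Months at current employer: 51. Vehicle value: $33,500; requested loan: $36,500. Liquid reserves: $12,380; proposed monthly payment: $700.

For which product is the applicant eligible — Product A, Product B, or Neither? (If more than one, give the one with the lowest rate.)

Product B

Total debts = (185 + 535 + 60 + 1,995 + 145 + 700) = 3,620; DTI = 3,620/10,400 = 34.8%.
LTV = 36,500/33,500 = 109%.
Reserves = 12,380/700 = 17.7 months.
Product A: score 721 ≥ 600; DTI 34.8% ≤ 36%; LTV 109% > 100%; reserves 17.7 ≥ 4 mo → does not qualify.
Product B: score 721 ≥ 700; DTI 34.8% ≤ 40%; LTV 109% ≤ 110% → qualifies.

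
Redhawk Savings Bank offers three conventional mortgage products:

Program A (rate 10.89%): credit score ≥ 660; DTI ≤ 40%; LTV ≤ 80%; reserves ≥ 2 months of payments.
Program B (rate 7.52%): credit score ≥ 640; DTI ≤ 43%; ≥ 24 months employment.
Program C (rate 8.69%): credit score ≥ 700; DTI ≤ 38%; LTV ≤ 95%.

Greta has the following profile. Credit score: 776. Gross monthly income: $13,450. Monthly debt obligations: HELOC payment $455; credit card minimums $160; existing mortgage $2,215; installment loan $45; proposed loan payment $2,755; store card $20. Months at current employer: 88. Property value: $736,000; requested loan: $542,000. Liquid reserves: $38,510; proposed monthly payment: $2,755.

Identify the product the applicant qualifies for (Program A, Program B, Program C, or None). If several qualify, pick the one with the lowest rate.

Total debts = (455 + 160 + 2,215 + 45 + 2,755 + 20) = 5,650; DTI = 5,650/13,450 = 42%.
LTV = 542,000/736,000 = 73.6%.
Reserves = 38,510/2,755 = 14.0 months.
Program A: score 776 ≥ 660; DTI 42% > 40%; LTV 73.6% ≤ 80%; reserves 14.0 ≥ 2 mo → does not qualify.
Program B: score 776 ≥ 640; DTI 42% ≤ 43%; employment 88 ≥ 24 mo → qualifies.
Program C: score 776 ≥ 700; DTI 42% > 38%; LTV 73.6% ≤ 95% → does not qualify.

Program B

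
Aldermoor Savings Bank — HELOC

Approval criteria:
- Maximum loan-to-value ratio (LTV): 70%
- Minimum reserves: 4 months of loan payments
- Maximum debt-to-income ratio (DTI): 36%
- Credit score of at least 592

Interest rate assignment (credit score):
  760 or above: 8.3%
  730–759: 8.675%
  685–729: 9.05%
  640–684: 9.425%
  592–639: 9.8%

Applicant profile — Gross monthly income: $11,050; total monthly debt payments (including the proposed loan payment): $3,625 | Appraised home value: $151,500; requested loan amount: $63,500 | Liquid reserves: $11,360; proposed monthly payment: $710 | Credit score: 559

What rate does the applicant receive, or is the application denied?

Denied

Credit score 559 < 592 (below minimum)
LTV = 63,500/151,500 = 41.9% ≤ 70%
DTI: 3,625 ÷ 11,050 = 32.8%, within the 36% cap
Liquid reserves cover 11,360/710 = 16.0 months — ≥ 4 required
Not all requirements met → denied.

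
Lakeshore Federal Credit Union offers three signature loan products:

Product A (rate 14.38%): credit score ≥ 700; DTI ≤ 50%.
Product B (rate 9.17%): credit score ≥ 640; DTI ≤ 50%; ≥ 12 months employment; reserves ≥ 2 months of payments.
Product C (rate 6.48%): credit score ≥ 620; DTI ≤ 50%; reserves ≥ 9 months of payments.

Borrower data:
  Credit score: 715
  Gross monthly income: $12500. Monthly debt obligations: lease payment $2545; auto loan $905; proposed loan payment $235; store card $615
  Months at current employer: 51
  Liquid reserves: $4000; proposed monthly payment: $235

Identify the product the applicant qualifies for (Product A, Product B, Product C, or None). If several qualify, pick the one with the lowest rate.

Total debts = (2,545 + 905 + 235 + 615) = 4,300; DTI = 4,300/12,500 = 34.4%.
Reserves = 4,000/235 = 17.0 months.
Product A: score 715 ≥ 700; DTI 34.4% ≤ 50% → qualifies.
Product B: score 715 ≥ 640; DTI 34.4% ≤ 50%; employment 51 ≥ 12 mo; reserves 17.0 ≥ 2 mo → qualifies.
Product C: score 715 ≥ 620; DTI 34.4% ≤ 50%; reserves 17.0 ≥ 9 mo → qualifies.
Qualifying: Product A, Product B, Product C. Lowest rate is 6.48% → Product C.

Product C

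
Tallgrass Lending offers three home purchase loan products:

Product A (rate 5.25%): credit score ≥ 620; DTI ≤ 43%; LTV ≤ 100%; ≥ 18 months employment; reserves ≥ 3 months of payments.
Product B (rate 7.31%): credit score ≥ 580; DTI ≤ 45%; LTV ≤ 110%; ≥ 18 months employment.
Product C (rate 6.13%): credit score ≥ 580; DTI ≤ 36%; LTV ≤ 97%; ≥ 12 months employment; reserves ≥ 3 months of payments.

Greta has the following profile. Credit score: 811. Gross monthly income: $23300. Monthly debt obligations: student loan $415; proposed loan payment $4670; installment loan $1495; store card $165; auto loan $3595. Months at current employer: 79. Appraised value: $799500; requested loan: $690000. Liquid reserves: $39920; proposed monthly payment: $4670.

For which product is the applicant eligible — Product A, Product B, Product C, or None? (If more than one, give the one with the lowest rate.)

Product B

Total debts = (415 + 4,670 + 1,495 + 165 + 3,595) = 10,340; DTI = 10,340/23,300 = 44.4%.
LTV = 690,000/799,500 = 86.3%.
Reserves = 39,920/4,670 = 8.5 months.
Product A: score 811 ≥ 620; DTI 44.4% > 43%; LTV 86.3% ≤ 100%; employment 79 ≥ 18 mo; reserves 8.5 ≥ 3 mo → does not qualify.
Product B: score 811 ≥ 580; DTI 44.4% ≤ 45%; LTV 86.3% ≤ 110%; employment 79 ≥ 18 mo → qualifies.
Product C: score 811 ≥ 580; DTI 44.4% > 36%; LTV 86.3% ≤ 97%; employment 79 ≥ 12 mo; reserves 8.5 ≥ 3 mo → does not qualify.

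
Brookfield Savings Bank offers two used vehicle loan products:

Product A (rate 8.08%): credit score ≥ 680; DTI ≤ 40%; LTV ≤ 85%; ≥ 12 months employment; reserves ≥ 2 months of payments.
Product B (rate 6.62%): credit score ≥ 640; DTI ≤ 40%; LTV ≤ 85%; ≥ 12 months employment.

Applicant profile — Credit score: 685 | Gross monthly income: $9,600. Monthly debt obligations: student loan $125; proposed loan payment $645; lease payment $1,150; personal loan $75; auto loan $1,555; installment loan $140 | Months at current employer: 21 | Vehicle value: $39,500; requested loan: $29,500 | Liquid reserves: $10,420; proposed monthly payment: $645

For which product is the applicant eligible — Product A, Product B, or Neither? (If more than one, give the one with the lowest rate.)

Total debts = (125 + 645 + 1,150 + 75 + 1,555 + 140) = 3,690; DTI = 3,690/9,600 = 38.4%.
LTV = 29,500/39,500 = 74.7%.
Reserves = 10,420/645 = 16.2 months.
Product A: score 685 ≥ 680; DTI 38.4% ≤ 40%; LTV 74.7% ≤ 85%; employment 21 ≥ 12 mo; reserves 16.2 ≥ 2 mo → qualifies.
Product B: score 685 ≥ 640; DTI 38.4% ≤ 40%; LTV 74.7% ≤ 85%; employment 21 ≥ 12 mo → qualifies.
Qualifying: Product A, Product B. Lowest rate is 6.62% → Product B.

Product B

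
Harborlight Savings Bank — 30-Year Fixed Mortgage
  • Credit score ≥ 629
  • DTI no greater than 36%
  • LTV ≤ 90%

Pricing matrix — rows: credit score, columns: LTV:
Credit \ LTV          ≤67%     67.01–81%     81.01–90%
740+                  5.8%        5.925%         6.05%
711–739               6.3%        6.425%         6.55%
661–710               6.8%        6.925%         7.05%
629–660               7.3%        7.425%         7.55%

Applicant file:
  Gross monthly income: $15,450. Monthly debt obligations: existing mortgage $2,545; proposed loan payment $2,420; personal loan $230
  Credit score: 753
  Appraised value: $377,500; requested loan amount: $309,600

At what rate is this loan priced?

Credit score 753 ≥ 629; Total monthly debts = (2,545 + 2,420 + 230) = 5,195. DTI: 5,195 ÷ 15,450 = 33.6%, within the 36% cap
LTV = 309,600/377,500 = 82% ≤ 90%
Score 753 is in the 740+ band; LTV 82% is in the 81.01–90% band → 6.05%.

6.05%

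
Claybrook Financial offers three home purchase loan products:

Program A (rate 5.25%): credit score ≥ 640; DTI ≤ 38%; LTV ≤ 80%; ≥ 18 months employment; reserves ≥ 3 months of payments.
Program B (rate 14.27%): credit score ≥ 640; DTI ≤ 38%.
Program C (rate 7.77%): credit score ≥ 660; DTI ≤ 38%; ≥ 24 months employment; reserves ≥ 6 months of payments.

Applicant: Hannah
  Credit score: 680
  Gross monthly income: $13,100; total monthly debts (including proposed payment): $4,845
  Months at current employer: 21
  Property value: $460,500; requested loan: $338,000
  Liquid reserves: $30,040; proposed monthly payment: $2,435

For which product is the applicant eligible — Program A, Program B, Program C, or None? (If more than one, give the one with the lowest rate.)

Program A

DTI = 4,845/13,100 = 37%.
LTV = 338,000/460,500 = 73.4%.
Reserves = 30,040/2,435 = 12.3 months.
Program A: score 680 ≥ 640; DTI 37% ≤ 38%; LTV 73.4% ≤ 80%; employment 21 ≥ 18 mo; reserves 12.3 ≥ 3 mo → qualifies.
Program B: score 680 ≥ 640; DTI 37% ≤ 38% → qualifies.
Program C: score 680 ≥ 660; DTI 37% ≤ 38%; employment 21 < 24 mo; reserves 12.3 ≥ 6 mo → does not qualify.
Qualifying: Program A, Program B. Lowest rate is 5.25% → Program A.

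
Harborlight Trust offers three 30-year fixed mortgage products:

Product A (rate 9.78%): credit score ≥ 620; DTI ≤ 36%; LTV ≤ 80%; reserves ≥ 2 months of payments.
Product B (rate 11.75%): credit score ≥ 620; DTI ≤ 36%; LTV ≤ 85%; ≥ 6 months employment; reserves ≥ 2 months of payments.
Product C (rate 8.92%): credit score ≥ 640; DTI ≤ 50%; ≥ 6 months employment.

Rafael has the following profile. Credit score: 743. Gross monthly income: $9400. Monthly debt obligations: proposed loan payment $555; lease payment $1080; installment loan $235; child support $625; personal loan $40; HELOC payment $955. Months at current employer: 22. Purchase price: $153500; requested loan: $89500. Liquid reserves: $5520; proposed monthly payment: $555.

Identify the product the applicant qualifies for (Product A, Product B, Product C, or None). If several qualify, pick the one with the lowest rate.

Product C

Total debts = (555 + 1,080 + 235 + 625 + 40 + 955) = 3,490; DTI = 3,490/9,400 = 37.1%.
LTV = 89,500/153,500 = 58.3%.
Reserves = 5,520/555 = 9.9 months.
Product A: score 743 ≥ 620; DTI 37.1% > 36%; LTV 58.3% ≤ 80%; reserves 9.9 ≥ 2 mo → does not qualify.
Product B: score 743 ≥ 620; DTI 37.1% > 36%; LTV 58.3% ≤ 85%; employment 22 ≥ 6 mo; reserves 9.9 ≥ 2 mo → does not qualify.
Product C: score 743 ≥ 640; DTI 37.1% ≤ 50%; employment 22 ≥ 6 mo → qualifies.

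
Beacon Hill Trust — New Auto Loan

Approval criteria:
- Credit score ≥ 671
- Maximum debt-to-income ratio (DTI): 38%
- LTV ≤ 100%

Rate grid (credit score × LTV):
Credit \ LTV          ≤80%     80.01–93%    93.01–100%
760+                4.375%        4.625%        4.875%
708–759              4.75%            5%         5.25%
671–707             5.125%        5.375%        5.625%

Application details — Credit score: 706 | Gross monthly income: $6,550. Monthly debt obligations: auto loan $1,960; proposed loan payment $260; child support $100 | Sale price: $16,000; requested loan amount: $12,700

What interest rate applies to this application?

Credit score 706 ≥ 671; Total monthly debts = (1,960 + 260 + 100) = 2,320. DTI: 2,320 ÷ 6,550 = 35.4%, within the 38% cap
Loan-to-value = 12,700/16,000 = 79.4% — pass (100% max)
Score 706 is in the 671–707 band; LTV 79.4% is in the ≤80% band → 5.125%.

5.125%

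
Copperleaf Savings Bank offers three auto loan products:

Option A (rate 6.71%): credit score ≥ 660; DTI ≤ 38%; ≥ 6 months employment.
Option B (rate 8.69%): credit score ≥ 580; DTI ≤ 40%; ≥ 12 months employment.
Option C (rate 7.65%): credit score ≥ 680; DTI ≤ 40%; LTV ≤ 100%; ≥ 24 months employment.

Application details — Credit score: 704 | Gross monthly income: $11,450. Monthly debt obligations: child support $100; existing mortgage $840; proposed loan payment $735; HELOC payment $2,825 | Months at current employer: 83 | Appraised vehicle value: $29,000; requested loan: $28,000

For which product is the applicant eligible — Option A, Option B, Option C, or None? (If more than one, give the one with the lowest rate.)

Total debts = (100 + 840 + 735 + 2,825) = 4,500; DTI = 4,500/11,450 = 39.3%.
LTV = 28,000/29,000 = 96.6%.
Option A: score 704 ≥ 660; DTI 39.3% > 38%; employment 83 ≥ 6 mo → does not qualify.
Option B: score 704 ≥ 580; DTI 39.3% ≤ 40%; employment 83 ≥ 12 mo → qualifies.
Option C: score 704 ≥ 680; DTI 39.3% ≤ 40%; LTV 96.6% ≤ 100%; employment 83 ≥ 24 mo → qualifies.
Qualifying: Option B, Option C. Lowest rate is 7.65% → Option C.

Option C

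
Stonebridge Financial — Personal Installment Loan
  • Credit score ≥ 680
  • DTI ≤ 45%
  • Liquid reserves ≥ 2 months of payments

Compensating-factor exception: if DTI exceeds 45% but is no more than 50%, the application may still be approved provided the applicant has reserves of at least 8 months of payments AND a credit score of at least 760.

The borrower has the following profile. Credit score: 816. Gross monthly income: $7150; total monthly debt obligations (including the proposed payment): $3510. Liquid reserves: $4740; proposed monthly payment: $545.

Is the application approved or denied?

Approved

Credit score 816 ≥ 680 (meets base)
DTI = 3,510/7,150 = 49.1% > 45% — standard DTI limit exceeded.
Reserves: 4,740 ÷ 545 = 8.7 months (meets 2-month minimum)
49.1% falls in the override range (45%–50%), so the compensating-factor test applies.
Override check — reserves: 8.7 mo (ok); score: 816 (ok).
Both override conditions satisfied; DTI exception granted.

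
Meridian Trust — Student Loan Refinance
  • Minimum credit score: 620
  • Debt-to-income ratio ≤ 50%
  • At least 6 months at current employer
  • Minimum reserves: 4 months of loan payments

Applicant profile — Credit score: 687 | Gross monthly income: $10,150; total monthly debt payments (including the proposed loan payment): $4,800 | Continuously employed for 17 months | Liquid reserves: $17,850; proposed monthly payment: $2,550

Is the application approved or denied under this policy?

Approved

Credit score 687 ≥ 620 (meets)
DTI = 4,800/10,150 = 47.3% ≤ 50%
Employment 17 ≥ 6 months
Liquid reserves cover 17,850/2,550 = 7.0 months — ≥ 4 required
All criteria satisfied.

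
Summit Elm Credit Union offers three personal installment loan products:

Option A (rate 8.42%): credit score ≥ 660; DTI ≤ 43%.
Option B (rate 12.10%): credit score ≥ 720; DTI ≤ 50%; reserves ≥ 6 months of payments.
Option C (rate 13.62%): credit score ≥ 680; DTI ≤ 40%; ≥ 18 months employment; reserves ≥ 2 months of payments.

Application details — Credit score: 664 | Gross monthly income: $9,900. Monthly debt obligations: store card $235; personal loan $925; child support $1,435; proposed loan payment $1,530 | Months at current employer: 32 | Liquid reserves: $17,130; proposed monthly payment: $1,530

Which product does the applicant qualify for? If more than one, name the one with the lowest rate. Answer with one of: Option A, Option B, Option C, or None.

Total debts = (235 + 925 + 1,435 + 1,530) = 4,125; DTI = 4,125/9,900 = 41.7%.
Reserves = 17,130/1,530 = 11.2 months.
Option A: score 664 ≥ 660; DTI 41.7% ≤ 43% → qualifies.
Option B: score 664 < 720; DTI 41.7% ≤ 50%; reserves 11.2 ≥ 6 mo → does not qualify.
Option C: score 664 < 680; DTI 41.7% > 40%; employment 32 ≥ 18 mo; reserves 11.2 ≥ 2 mo → does not qualify.

Option A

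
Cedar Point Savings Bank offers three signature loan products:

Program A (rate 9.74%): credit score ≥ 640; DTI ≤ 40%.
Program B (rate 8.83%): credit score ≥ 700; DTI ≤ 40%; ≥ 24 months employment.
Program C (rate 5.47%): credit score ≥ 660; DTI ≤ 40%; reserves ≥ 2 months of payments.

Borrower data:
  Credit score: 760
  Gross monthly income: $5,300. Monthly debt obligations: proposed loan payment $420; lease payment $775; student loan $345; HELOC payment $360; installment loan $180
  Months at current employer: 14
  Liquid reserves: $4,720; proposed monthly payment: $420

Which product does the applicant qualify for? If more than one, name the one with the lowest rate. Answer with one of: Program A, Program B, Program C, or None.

Total debts = (420 + 775 + 345 + 360 + 180) = 2,080; DTI = 2,080/5,300 = 39.2%.
Reserves = 4,720/420 = 11.2 months.
Program A: score 760 ≥ 640; DTI 39.2% ≤ 40% → qualifies.
Program B: score 760 ≥ 700; DTI 39.2% ≤ 40%; employment 14 < 24 mo → does not qualify.
Program C: score 760 ≥ 660; DTI 39.2% ≤ 40%; reserves 11.2 ≥ 2 mo → qualifies.
Qualifying: Program A, Program C. Lowest rate is 5.47% → Program C.

Program C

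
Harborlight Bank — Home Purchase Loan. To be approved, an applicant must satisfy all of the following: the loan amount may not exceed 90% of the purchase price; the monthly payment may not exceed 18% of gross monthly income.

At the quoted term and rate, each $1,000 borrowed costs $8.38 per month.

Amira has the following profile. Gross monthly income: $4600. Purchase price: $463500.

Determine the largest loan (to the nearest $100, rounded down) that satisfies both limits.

Payment cap: 18% × $4,600 = $828/month.
At $8.38 per $1,000, that supports 828/8.38 × 1,000 ≈ $98,806 → $98,800.
LTV cap: 90% × $463,500 = $417,150 → $417,100.
Binding constraint: payment-to-income.

$98,800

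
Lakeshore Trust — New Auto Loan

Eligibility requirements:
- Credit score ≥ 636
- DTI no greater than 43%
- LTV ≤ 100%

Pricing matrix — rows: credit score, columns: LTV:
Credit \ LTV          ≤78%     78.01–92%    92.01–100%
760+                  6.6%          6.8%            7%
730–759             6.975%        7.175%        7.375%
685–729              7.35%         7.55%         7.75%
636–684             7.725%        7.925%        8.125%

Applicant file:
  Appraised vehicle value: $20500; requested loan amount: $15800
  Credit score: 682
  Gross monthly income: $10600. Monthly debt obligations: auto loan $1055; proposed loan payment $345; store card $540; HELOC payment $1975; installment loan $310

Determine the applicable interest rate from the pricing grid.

Credit score 682 ≥ 636; Total monthly debts = (1,055 + 345 + 540 + 1,975 + 310) = 4,225. DTI: 4,225 ÷ 10,600 = 39.9%, within the 43% cap
LTV = 15,800/20,500 = 77.1% ≤ 100%
Row: 682 falls in 636–684. Column: 77.1% falls in ≤78%. Rate = 7.725%.

7.725%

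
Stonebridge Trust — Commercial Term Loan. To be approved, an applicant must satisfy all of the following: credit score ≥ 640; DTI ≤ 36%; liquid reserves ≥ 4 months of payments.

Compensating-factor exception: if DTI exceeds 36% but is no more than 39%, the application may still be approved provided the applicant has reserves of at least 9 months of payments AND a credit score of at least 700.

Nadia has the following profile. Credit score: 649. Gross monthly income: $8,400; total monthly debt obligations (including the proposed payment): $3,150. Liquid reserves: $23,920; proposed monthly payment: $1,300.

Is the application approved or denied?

Denied

Credit score 649 ≥ 640 (meets base)
DTI = 3,150/8,400 = 37.5% > 36% — standard DTI limit exceeded.
Reserves = 23,920/1,300 = 18.4 months ≥ 4
37.5% falls in the override range (36%–39%), so the compensating-factor test applies.
Reserves 18.4 ≥ 9 months; credit score 649 < 700.
Compensating-factor requirement not fully met.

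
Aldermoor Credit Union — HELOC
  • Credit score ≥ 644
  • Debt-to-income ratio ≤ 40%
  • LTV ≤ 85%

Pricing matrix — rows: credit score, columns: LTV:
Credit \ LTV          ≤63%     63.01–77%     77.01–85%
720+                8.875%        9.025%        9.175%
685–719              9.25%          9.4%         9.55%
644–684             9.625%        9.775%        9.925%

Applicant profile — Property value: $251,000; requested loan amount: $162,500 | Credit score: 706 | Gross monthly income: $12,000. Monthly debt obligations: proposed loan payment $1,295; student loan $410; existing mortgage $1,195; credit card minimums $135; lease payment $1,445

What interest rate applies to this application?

Credit score 706 ≥ 644; Total monthly debts = (1,295 + 410 + 1,195 + 135 + 1,445) = 4,480. DTI: 4,480 ÷ 12,000 = 37.3%, within the 40% cap
Loan-to-value = 162,500/251,000 = 64.7% — pass (85% max)
Row: 706 falls in 685–719. Column: 64.7% falls in 63.01–77%. Rate = 9.4%.

9.4%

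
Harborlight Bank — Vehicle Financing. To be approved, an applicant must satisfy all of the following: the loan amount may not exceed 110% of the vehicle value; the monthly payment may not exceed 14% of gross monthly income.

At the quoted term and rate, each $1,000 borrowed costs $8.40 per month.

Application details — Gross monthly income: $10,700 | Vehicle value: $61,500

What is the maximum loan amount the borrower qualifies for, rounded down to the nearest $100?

Payment cap: 14% × $10,700 = $1,498/month.
At $8.40 per $1,000, that supports 1,498/8.40 × 1,000 ≈ $178,333 → $178,300.
LTV cap: 110% × $61,500 = $67,650 → $67,600.
Binding constraint: loan-to-value.

$67,600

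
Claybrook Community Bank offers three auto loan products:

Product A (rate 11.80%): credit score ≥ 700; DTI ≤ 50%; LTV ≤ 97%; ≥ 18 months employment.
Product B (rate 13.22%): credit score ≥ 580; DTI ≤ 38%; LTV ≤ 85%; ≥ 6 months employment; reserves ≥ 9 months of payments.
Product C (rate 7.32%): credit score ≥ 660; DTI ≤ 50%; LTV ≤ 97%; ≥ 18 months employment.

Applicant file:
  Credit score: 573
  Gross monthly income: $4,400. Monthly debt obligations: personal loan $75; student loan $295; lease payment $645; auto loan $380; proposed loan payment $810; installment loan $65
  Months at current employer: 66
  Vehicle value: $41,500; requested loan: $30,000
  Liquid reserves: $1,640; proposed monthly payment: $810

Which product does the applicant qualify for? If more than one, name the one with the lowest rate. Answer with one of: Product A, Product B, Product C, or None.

Total debts = (75 + 295 + 645 + 380 + 810 + 65) = 2,270; DTI = 2,270/4,400 = 51.6%.
LTV = 30,000/41,500 = 72.3%.
Reserves = 1,640/810 = 2.0 months.
Product A: score 573 < 700; DTI 51.6% > 50%; LTV 72.3% ≤ 97%; employment 66 ≥ 18 mo → does not qualify.
Product B: score 573 < 580; DTI 51.6% > 38%; LTV 72.3% ≤ 85%; employment 66 ≥ 6 mo; reserves 2.0 < 9 mo → does not qualify.
Product C: score 573 < 660; DTI 51.6% > 50%; LTV 72.3% ≤ 97%; employment 66 ≥ 18 mo → does not qualify.

None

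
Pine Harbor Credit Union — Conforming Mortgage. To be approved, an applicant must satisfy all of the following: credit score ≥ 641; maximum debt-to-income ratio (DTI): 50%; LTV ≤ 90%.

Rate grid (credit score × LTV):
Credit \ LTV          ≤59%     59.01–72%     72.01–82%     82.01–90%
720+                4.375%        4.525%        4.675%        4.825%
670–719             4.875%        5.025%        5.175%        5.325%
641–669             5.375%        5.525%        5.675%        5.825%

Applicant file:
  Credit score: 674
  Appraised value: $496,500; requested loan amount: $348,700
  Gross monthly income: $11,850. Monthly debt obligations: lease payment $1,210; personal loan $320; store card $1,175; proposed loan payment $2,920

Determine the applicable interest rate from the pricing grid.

Credit score 674 ≥ 641; Total monthly debts = (1,210 + 320 + 1,175 + 2,920) = 5,625. DTI: 5,625 ÷ 11,850 = 47.5%, within the 50% cap
LTV: 348,700 ÷ 496,500 = 70.2%, within 90% cap
Score 674 is in the 670–719 band; LTV 70.2% is in the 59.01–72% band → 5.025%.

5.025%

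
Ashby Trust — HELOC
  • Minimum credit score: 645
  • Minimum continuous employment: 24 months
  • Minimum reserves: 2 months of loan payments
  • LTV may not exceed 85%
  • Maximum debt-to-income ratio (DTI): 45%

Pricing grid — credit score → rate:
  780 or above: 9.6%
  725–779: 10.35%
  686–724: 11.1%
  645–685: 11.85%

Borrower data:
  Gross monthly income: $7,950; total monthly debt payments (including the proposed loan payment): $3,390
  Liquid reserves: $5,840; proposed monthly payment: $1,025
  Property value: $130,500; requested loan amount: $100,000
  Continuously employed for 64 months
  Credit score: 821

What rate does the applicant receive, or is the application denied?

Credit score 821 ≥ 645 (meets minimum)
LTV = 100,000/130,500 = 76.6% ≤ 85%
DTI = 3,390/7,950 = 42.6% ≤ 45%
Reserves = 5,840/1,025 = 5.7 months ≥ 2
Employment 64 ≥ 24 months
All requirements met. Score 821 falls in the 780 or above tier → 9.6%.

Approved at 9.6%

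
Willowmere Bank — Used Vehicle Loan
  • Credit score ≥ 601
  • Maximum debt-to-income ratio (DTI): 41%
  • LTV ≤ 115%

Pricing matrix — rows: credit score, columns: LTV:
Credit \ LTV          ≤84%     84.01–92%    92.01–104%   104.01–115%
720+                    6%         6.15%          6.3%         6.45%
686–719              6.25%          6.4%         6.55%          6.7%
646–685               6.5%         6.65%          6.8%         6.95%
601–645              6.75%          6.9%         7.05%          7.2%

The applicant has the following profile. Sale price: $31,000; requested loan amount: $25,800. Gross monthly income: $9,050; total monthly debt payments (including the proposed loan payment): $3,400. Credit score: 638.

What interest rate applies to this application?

Credit score 638 ≥ 601; Debt-to-income = 3,400/9,050 = 37.6% — meets 41% limit
Loan-to-value = 25,800/31,000 = 83.2% — pass (115% max)
Row: 638 falls in 601–645. Column: 83.2% falls in ≤84%. Rate = 6.75%.

6.75%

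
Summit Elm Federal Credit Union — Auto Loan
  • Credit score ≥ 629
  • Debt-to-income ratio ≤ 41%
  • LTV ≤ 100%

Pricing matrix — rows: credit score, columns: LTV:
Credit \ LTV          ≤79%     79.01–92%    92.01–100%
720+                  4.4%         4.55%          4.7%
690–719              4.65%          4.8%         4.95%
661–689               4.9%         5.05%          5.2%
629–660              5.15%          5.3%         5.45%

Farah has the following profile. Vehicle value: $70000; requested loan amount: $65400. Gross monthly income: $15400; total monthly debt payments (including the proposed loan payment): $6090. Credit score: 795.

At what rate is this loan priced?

4.7%

Credit score 795 ≥ 629; DTI = 6,090/15,400 = 39.5% ≤ 41%
Loan-to-value = 65,400/70,000 = 93.4% — pass (100% max)
Credit 795 → row 720+; LTV 93.4% → column 92.01–100%. Grid cell → 4.7%.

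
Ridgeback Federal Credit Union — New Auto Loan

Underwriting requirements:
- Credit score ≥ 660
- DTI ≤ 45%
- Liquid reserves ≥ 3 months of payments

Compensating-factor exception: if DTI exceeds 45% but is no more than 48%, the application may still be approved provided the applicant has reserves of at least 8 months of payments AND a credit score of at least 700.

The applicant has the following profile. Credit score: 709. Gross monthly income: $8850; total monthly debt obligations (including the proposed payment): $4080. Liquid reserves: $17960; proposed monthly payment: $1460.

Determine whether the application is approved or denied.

Approved

Credit score 709 ≥ 660 (meets base)
DTI = 4,080/8,850 = 46.1% > 45% — standard DTI limit exceeded.
Reserves: 17,960 ÷ 1,460 = 12.3 months (meets 3-month minimum)
46.1% falls in the override range (45%–48%), so the compensating-factor test applies.
Override check — reserves: 12.3 mo (ok); score: 709 (ok).
Both compensating conditions met → exception applies.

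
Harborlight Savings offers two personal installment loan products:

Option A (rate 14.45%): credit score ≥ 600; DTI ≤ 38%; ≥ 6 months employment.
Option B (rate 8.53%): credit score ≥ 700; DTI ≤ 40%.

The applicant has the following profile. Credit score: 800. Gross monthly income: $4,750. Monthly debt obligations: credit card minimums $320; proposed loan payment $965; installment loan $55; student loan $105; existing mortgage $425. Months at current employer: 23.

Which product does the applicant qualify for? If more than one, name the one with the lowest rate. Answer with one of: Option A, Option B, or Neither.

Total debts = (320 + 965 + 55 + 105 + 425) = 1,870; DTI = 1,870/4,750 = 39.4%.
Option A: score 800 ≥ 600; DTI 39.4% > 38%; employment 23 ≥ 6 mo → does not qualify.
Option B: score 800 ≥ 700; DTI 39.4% ≤ 40% → qualifies.

Option B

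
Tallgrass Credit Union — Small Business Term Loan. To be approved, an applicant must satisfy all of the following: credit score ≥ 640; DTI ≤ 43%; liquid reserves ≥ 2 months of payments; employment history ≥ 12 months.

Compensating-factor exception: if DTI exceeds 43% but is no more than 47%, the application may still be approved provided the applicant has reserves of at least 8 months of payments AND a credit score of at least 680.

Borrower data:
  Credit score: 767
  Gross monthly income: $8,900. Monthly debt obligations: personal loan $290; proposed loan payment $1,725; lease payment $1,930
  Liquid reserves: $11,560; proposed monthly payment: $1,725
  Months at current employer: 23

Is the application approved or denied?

Denied

Credit score 767 ≥ 640 (meets base)
Total debts = (290 + 1,725 + 1,930) = 3,945. DTI = 3,945/8,900 = 44.3% > 43% — standard DTI limit exceeded.
Reserves = 11,560/1,725 = 6.7 months ≥ 2
Employment 23 ≥ 12 months
44.3% falls in the override range (43%–47%), so the compensating-factor test applies.
Reserves 6.7 < 8 months; credit score 767 ≥ 680.
Compensating-factor requirement not fully met.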